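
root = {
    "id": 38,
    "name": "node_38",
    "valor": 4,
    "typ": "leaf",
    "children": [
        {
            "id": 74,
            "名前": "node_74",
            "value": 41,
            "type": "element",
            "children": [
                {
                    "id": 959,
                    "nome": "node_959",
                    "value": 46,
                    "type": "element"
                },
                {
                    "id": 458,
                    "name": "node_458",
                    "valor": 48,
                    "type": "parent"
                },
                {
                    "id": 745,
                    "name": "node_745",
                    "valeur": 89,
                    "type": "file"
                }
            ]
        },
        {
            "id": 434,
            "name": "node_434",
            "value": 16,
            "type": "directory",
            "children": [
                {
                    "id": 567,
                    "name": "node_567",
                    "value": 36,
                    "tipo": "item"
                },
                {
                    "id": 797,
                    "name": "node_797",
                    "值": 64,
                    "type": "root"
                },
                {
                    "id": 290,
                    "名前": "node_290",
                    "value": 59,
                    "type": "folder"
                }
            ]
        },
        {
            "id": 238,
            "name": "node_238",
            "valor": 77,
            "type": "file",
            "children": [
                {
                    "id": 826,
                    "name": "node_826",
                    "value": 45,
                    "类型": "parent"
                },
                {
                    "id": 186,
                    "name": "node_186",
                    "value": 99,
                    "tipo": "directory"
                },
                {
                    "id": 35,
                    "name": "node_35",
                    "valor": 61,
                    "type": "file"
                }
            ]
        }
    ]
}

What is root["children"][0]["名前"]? "node_74"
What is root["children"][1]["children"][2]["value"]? 59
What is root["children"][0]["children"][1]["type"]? "parent"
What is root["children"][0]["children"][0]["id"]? 959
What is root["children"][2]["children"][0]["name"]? "node_826"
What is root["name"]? "node_38"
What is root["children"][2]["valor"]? 77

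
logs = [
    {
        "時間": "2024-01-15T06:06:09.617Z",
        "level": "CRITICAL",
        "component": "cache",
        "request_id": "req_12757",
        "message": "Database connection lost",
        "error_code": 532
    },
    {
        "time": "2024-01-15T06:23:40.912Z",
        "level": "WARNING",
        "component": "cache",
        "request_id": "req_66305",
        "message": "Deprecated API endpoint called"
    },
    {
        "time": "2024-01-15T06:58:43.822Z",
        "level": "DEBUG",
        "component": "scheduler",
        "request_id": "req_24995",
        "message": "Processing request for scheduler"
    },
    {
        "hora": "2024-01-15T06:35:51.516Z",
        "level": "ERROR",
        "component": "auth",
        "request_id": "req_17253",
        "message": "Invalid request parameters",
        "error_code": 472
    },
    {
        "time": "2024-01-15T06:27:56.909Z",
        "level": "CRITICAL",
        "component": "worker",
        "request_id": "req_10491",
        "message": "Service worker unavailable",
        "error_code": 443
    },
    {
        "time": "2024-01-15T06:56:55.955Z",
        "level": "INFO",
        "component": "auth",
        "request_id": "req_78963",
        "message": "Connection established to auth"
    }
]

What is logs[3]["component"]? "auth"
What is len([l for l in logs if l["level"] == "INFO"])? 1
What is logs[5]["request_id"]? "req_78963"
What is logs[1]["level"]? "WARNING"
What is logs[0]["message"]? "Database connection lost"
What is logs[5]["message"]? "Connection established to auth"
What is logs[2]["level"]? "DEBUG"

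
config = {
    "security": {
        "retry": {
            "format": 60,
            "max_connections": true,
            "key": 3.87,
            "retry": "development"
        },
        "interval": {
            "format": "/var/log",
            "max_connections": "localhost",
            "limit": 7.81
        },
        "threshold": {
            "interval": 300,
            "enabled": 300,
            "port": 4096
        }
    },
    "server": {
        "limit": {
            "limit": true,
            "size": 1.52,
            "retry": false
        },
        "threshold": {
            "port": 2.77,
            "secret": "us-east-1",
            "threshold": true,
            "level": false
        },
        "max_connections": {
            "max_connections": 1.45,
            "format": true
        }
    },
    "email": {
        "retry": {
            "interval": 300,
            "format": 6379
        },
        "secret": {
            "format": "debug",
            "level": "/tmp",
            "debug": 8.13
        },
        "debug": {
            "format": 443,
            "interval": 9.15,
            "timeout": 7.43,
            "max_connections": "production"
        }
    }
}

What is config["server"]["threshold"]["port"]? 2.77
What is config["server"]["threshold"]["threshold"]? True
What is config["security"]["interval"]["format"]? "/var/log"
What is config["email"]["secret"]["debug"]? 8.13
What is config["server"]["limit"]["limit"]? True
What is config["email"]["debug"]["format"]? 443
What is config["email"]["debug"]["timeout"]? 7.43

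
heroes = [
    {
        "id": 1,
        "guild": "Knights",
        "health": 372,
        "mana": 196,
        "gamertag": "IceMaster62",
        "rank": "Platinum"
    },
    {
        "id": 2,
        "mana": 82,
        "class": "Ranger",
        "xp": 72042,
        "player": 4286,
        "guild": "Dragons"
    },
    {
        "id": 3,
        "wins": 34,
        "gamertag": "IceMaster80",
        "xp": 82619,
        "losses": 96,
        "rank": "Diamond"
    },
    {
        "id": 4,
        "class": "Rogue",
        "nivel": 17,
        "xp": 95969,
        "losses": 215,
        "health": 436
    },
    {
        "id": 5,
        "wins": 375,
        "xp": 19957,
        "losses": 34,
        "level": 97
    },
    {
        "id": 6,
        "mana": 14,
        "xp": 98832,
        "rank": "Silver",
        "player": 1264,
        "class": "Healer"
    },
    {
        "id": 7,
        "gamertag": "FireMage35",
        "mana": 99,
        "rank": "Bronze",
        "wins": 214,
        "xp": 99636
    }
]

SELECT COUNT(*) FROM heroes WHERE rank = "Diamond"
1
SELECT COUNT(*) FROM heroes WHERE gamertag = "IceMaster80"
1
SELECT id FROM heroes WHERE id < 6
[1, 2, 3, 4, 5]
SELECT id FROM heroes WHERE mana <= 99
[2, 6, 7]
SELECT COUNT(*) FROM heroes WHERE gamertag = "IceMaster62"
1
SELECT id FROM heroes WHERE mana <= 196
[1, 2, 6, 7]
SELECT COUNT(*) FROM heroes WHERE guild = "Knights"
1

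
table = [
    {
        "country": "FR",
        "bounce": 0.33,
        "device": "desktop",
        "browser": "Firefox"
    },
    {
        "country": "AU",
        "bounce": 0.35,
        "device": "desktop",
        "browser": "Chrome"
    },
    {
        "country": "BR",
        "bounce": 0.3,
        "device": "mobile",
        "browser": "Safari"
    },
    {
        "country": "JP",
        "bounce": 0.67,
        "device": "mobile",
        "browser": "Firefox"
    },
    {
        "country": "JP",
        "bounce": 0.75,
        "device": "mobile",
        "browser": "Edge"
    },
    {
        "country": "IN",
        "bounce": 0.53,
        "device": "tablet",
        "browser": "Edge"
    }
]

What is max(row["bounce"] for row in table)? 0.75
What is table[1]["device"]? "desktop"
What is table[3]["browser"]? "Firefox"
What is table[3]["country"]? "JP"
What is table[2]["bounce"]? 0.3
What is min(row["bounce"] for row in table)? 0.3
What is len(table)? 6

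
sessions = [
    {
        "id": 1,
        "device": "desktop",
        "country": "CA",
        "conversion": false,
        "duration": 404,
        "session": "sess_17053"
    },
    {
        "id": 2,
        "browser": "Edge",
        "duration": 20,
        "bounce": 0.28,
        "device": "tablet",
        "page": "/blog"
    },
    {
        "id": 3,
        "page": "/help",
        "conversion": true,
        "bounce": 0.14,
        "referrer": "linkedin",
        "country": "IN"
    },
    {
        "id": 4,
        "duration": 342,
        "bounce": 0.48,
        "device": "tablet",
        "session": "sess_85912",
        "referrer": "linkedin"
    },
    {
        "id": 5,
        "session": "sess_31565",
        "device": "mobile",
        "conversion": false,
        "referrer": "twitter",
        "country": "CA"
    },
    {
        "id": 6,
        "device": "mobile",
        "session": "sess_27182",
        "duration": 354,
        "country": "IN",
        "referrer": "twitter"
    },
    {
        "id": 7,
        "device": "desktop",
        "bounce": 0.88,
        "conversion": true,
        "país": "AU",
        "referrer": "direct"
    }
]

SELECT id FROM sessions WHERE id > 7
[]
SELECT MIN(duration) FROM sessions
20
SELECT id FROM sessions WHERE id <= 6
[1, 2, 3, 4, 5, 6]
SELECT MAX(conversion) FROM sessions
True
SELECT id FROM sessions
[1, 2, 3, 4, 5, 6, 7]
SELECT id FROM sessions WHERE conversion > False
[3, 7]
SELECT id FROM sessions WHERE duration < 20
[]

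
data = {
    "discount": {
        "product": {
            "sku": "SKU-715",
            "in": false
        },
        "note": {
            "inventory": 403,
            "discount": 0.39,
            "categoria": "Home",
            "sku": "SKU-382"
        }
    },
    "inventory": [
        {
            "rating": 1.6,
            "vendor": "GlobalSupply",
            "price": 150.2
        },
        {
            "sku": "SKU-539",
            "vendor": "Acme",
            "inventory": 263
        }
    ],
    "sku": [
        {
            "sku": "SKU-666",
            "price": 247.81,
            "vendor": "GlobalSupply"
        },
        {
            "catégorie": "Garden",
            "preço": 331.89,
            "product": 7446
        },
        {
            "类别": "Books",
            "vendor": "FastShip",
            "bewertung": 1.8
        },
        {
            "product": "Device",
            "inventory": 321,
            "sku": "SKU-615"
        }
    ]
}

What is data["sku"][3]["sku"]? "SKU-615"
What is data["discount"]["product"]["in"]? False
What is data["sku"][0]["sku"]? "SKU-666"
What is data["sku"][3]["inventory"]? 321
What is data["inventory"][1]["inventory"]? 263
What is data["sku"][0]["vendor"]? "GlobalSupply"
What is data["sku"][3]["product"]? "Device"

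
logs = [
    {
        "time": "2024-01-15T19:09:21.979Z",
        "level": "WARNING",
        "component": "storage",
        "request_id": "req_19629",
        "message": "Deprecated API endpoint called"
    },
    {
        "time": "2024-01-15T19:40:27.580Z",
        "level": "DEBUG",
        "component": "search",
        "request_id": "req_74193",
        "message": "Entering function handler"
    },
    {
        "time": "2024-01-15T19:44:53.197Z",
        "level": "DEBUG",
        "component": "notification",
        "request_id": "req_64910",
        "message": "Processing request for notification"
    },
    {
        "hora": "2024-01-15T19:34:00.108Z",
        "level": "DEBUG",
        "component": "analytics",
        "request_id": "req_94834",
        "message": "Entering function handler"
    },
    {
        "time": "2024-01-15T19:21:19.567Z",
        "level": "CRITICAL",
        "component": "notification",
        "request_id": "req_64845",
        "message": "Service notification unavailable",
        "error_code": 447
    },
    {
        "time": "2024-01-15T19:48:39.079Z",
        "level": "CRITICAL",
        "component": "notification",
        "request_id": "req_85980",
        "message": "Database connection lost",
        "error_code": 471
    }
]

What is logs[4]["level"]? "CRITICAL"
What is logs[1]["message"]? "Entering function handler"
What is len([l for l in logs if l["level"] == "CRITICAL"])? 2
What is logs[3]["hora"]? "2024-01-15T19:34:00.108Z"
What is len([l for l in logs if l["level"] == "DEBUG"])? 3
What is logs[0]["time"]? "2024-01-15T19:09:21.979Z"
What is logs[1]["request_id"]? "req_74193"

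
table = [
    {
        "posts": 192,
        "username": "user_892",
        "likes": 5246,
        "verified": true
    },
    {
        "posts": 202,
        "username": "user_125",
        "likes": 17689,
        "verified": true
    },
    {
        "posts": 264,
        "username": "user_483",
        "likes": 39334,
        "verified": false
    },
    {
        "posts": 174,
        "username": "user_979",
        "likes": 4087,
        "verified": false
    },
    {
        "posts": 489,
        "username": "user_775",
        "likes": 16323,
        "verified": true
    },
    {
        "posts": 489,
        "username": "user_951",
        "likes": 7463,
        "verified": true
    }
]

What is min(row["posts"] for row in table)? 174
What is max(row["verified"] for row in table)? True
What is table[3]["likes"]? 4087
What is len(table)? 6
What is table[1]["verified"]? True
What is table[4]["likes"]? 16323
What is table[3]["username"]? "user_979"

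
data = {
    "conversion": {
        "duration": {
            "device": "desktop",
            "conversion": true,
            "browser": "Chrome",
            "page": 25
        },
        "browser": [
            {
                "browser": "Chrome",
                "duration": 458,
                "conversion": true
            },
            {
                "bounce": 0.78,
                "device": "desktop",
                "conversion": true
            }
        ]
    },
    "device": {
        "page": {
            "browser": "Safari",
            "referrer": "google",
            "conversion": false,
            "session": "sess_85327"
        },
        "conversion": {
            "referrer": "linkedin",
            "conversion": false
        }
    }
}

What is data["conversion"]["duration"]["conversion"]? True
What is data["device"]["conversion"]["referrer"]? "linkedin"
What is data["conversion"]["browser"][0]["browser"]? "Chrome"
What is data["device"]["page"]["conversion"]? False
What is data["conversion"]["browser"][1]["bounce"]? 0.78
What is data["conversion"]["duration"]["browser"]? "Chrome"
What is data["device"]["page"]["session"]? "sess_85327"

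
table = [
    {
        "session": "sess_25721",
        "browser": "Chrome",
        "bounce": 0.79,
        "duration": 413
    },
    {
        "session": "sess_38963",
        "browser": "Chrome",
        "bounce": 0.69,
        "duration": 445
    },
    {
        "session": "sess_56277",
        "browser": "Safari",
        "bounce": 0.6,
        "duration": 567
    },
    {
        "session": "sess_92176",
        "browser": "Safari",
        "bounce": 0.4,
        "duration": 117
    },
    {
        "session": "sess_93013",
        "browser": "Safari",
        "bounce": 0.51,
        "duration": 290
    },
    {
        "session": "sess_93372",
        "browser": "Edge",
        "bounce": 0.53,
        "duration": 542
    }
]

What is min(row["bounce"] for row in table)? 0.4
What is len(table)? 6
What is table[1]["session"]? "sess_38963"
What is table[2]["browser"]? "Safari"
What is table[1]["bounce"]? 0.69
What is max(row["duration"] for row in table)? 567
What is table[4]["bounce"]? 0.51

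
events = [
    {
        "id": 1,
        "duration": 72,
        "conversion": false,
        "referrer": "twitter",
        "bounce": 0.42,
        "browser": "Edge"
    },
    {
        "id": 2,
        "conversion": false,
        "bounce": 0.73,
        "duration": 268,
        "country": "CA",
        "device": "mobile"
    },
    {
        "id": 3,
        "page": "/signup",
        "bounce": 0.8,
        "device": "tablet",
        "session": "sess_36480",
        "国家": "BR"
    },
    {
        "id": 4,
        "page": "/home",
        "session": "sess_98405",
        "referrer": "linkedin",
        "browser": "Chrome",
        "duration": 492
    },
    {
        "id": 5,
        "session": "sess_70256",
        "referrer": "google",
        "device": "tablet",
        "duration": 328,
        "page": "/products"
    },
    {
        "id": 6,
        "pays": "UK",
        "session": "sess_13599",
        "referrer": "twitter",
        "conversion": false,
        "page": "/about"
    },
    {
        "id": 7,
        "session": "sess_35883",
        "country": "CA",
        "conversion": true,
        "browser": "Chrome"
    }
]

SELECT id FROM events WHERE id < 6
[1, 2, 3, 4, 5]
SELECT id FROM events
[1, 2, 3, 4, 5, 6, 7]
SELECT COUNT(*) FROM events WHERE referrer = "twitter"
2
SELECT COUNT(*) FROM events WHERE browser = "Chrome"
2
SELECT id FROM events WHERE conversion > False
[7]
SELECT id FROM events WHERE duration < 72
[]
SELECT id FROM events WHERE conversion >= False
[1, 2, 6, 7]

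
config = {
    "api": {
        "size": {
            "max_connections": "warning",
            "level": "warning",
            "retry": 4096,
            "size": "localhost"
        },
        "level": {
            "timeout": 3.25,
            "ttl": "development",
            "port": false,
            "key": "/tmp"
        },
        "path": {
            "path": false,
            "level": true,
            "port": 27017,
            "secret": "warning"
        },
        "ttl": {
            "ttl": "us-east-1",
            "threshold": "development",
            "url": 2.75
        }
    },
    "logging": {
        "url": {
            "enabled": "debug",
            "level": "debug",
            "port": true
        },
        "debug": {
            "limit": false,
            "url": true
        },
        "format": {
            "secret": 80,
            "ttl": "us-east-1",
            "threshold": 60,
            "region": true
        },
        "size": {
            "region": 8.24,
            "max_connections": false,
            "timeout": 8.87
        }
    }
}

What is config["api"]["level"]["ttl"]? "development"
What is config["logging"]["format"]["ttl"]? "us-east-1"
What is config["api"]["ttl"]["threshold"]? "development"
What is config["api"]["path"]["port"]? 27017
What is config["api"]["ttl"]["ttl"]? "us-east-1"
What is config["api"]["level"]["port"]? False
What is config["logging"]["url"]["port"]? True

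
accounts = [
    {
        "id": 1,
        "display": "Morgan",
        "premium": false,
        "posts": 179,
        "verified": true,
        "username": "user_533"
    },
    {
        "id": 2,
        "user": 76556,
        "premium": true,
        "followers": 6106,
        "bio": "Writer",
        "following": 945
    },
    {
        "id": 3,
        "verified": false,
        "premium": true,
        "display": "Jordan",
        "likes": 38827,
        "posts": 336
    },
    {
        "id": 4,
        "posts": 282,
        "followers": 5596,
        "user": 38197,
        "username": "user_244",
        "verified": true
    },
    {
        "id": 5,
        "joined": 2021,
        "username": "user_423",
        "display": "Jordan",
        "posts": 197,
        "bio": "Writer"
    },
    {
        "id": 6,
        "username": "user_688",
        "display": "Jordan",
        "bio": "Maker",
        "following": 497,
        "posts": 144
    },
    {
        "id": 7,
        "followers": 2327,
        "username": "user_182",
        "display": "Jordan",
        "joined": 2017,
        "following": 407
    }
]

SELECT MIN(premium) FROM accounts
False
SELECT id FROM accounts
[1, 2, 3, 4, 5, 6, 7]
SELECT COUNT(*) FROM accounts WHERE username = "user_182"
1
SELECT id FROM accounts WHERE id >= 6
[6, 7]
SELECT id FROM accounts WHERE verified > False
[1, 4]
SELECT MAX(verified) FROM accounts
True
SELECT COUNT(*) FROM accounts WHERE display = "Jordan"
4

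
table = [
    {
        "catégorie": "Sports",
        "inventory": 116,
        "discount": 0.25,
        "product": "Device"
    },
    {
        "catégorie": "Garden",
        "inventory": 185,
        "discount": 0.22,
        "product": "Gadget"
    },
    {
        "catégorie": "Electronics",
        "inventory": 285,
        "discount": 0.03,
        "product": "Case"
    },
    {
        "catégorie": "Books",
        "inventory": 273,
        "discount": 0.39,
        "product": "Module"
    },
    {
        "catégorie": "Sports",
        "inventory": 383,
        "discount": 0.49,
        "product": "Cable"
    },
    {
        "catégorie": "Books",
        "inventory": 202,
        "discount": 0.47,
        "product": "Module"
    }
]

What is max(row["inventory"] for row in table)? 383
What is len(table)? 6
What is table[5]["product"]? "Module"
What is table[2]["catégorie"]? "Electronics"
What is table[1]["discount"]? 0.22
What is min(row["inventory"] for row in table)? 116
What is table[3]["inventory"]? 273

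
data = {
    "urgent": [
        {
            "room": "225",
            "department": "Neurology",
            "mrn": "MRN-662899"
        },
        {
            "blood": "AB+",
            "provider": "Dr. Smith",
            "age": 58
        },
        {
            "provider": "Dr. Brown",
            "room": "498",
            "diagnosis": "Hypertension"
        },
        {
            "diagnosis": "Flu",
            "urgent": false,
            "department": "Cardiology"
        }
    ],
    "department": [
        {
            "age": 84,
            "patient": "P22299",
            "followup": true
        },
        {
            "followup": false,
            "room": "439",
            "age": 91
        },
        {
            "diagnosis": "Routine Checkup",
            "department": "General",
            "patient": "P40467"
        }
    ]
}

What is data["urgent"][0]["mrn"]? "MRN-662899"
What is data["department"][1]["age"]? 91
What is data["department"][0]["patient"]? "P22299"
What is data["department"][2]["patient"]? "P40467"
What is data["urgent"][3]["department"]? "Cardiology"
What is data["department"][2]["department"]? "General"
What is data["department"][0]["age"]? 84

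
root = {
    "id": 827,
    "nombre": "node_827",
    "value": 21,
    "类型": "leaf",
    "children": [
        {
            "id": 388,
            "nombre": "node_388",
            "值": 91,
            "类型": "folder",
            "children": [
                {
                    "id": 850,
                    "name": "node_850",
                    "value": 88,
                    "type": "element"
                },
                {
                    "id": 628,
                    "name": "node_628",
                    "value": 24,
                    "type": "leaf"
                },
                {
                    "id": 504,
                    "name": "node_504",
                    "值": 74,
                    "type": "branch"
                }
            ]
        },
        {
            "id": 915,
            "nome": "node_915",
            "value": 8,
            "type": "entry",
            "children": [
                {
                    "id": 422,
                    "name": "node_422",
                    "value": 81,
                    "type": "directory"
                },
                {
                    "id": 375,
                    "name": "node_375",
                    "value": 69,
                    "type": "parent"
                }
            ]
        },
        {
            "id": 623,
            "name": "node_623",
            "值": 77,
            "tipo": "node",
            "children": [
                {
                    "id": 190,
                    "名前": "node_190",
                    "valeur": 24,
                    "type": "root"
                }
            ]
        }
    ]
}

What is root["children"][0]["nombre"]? "node_388"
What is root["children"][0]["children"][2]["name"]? "node_504"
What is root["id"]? 827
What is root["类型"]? "leaf"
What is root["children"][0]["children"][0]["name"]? "node_850"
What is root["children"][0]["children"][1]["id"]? 628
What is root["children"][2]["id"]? 623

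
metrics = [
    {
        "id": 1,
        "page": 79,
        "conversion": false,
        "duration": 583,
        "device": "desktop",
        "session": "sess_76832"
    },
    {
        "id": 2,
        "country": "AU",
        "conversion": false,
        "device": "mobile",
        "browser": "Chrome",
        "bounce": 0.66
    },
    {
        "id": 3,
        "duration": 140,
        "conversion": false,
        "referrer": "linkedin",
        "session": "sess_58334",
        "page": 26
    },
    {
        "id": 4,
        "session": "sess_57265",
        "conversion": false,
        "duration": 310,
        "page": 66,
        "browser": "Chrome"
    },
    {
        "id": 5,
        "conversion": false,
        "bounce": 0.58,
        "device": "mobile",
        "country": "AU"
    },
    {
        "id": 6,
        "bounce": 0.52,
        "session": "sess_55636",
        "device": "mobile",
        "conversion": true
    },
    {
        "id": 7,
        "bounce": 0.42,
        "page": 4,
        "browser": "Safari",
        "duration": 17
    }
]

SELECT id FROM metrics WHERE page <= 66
[3, 4, 7]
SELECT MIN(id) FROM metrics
1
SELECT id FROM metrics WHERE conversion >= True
[6]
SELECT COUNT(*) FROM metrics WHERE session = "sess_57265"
1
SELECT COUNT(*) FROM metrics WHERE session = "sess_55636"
1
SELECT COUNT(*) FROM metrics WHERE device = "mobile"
3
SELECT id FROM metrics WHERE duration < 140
[7]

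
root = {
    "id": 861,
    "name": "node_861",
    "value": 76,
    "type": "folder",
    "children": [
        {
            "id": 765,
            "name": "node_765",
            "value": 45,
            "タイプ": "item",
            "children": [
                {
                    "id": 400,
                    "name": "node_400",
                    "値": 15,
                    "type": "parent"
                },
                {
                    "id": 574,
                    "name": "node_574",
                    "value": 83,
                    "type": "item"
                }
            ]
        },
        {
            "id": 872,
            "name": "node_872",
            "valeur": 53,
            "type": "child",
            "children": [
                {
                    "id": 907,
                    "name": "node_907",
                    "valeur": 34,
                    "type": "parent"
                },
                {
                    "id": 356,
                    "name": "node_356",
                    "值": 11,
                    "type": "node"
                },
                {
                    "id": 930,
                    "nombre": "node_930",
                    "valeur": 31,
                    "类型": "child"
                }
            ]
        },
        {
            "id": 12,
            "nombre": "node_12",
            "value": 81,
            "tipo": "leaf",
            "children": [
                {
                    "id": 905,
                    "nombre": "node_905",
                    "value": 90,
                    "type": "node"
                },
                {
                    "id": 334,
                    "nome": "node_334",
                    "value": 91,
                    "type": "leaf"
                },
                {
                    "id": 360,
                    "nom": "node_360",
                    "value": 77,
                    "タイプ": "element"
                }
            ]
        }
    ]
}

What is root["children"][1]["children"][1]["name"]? "node_356"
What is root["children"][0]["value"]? 45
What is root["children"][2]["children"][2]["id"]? 360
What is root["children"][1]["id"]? 872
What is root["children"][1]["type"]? "child"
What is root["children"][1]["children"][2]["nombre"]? "node_930"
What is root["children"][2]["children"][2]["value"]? 77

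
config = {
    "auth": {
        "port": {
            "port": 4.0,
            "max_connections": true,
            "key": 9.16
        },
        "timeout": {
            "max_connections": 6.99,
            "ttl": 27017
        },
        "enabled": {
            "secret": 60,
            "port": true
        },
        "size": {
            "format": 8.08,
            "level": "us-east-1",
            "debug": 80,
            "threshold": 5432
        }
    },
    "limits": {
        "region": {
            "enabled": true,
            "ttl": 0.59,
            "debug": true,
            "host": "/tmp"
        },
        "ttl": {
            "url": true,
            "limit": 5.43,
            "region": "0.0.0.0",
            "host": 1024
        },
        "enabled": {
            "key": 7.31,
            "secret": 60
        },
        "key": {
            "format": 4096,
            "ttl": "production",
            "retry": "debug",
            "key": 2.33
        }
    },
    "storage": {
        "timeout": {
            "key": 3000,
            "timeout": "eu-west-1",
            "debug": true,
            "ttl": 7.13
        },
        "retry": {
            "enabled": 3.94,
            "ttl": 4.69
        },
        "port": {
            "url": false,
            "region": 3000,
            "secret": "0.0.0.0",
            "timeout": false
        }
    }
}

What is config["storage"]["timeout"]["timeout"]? "eu-west-1"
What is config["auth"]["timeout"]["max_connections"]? 6.99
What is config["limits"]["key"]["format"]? 4096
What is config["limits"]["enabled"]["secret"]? 60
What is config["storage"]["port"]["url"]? False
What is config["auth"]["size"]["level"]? "us-east-1"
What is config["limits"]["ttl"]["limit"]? 5.43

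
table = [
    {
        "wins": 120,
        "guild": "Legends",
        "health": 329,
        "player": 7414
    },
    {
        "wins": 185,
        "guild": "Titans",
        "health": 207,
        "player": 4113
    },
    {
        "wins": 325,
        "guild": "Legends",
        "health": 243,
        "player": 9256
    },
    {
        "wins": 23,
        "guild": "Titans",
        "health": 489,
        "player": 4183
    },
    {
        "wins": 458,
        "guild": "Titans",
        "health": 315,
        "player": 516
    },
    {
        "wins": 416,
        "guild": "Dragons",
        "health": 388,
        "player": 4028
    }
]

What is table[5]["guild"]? "Dragons"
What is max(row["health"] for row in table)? 489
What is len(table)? 6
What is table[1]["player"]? 4113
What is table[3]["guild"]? "Titans"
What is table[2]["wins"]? 325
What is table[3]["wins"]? 23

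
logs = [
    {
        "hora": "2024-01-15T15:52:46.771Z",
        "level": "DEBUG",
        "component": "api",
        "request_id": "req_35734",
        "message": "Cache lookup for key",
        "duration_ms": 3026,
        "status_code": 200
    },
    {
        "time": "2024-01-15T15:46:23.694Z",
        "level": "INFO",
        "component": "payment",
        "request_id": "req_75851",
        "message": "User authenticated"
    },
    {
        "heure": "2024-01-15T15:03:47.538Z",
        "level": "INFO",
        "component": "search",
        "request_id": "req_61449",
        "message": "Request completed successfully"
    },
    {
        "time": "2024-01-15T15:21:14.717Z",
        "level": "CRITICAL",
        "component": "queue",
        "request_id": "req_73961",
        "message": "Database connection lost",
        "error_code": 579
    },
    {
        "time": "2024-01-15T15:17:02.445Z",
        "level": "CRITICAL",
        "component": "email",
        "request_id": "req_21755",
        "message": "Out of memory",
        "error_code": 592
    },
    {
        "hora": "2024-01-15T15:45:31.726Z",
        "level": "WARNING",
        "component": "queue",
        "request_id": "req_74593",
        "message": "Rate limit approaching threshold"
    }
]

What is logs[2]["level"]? "INFO"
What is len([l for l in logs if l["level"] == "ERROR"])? 0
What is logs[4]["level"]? "CRITICAL"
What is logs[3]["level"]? "CRITICAL"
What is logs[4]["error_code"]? 592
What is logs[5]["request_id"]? "req_74593"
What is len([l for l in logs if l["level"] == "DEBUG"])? 1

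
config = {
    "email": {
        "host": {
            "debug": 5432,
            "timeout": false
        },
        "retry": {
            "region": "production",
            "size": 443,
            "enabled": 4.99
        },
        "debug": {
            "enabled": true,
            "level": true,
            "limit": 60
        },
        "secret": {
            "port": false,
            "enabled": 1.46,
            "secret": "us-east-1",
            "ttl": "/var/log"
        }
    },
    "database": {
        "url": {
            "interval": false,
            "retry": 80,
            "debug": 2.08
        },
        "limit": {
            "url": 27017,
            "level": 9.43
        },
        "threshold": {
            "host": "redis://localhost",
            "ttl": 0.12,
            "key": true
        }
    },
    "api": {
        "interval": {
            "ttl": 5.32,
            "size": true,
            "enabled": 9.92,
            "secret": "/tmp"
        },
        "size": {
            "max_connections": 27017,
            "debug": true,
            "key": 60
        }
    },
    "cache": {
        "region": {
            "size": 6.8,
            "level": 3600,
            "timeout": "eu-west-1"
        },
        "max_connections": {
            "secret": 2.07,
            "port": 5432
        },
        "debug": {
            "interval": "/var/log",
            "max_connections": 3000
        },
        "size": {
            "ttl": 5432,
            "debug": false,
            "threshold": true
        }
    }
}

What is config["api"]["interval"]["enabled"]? 9.92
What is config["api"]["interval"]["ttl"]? 5.32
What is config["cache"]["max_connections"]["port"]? 5432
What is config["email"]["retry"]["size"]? 443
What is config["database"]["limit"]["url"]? 27017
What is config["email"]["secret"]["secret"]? "us-east-1"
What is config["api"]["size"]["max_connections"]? 27017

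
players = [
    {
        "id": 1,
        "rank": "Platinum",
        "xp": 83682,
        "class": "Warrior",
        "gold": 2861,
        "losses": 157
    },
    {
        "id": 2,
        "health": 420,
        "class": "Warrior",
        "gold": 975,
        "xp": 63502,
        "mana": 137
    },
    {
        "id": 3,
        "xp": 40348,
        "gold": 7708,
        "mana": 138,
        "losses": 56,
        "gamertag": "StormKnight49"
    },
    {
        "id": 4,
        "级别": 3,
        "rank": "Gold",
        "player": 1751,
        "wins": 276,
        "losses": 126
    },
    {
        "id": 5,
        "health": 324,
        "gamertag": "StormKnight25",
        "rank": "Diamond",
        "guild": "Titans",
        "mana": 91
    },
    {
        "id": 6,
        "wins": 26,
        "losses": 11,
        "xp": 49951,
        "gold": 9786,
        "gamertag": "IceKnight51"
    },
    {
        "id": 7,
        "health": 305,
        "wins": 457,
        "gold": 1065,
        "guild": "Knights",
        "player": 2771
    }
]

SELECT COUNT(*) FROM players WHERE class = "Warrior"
2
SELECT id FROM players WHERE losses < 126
[3, 6]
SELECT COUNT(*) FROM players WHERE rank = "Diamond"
1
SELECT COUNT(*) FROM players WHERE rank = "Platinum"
1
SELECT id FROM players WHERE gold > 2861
[3, 6]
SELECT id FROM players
[1, 2, 3, 4, 5, 6, 7]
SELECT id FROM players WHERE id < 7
[1, 2, 3, 4, 5, 6]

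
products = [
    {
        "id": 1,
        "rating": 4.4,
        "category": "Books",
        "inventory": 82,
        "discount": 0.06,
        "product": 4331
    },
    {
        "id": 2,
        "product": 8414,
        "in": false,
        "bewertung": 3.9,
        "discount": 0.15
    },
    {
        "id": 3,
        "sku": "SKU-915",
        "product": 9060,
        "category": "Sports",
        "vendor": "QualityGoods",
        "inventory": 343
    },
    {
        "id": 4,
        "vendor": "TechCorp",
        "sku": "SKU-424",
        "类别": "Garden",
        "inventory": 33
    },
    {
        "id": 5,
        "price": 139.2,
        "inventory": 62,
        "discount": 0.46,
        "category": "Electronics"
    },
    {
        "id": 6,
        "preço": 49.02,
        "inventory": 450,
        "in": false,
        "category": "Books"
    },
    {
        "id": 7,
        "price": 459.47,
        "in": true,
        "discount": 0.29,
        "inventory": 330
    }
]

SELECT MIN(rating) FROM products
4.4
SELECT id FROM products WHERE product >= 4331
[1, 2, 3]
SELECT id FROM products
[1, 2, 3, 4, 5, 6, 7]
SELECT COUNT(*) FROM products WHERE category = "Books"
2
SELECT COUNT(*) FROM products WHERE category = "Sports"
1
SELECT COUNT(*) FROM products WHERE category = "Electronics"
1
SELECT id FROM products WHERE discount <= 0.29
[1, 2, 7]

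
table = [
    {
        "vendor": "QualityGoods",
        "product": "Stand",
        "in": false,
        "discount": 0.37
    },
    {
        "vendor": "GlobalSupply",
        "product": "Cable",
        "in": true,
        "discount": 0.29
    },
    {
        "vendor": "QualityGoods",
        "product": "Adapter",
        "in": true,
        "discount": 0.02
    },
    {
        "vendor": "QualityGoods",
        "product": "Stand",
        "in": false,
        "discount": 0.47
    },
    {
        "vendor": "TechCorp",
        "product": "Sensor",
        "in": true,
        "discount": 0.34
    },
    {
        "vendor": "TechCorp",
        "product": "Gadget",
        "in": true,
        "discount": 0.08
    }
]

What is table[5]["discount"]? 0.08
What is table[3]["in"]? False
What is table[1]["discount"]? 0.29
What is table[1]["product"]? "Cable"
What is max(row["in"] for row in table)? True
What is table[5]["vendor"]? "TechCorp"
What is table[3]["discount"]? 0.47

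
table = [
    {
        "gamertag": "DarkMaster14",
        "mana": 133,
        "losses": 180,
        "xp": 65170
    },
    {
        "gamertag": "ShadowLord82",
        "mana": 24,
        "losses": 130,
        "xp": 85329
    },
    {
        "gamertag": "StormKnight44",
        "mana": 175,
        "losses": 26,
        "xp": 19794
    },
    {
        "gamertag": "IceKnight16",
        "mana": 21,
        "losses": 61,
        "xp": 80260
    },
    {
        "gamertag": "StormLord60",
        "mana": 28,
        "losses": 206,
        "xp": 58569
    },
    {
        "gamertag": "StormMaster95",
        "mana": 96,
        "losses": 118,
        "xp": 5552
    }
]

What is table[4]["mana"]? 28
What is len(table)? 6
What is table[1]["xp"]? 85329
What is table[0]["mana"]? 133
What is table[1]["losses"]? 130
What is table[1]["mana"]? 24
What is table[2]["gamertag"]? "StormKnight44"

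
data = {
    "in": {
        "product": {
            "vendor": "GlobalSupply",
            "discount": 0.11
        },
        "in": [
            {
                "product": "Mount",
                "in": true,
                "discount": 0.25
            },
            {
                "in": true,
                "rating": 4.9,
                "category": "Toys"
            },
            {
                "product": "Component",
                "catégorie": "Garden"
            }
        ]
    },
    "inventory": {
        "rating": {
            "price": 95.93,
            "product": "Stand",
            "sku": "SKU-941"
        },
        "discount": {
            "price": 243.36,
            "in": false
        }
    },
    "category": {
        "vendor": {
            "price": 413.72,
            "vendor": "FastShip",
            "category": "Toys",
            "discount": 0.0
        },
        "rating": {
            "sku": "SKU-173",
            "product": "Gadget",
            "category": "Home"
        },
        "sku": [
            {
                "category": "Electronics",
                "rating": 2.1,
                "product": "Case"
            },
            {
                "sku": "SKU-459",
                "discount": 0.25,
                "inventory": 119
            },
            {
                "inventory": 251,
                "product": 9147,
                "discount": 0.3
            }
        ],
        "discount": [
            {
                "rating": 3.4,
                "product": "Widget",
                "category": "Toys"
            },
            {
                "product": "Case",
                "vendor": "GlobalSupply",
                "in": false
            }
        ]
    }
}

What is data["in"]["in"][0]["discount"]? 0.25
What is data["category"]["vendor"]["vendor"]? "FastShip"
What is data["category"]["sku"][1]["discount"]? 0.25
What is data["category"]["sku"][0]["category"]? "Electronics"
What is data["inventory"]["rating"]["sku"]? "SKU-941"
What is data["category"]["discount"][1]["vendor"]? "GlobalSupply"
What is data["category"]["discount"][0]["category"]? "Toys"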